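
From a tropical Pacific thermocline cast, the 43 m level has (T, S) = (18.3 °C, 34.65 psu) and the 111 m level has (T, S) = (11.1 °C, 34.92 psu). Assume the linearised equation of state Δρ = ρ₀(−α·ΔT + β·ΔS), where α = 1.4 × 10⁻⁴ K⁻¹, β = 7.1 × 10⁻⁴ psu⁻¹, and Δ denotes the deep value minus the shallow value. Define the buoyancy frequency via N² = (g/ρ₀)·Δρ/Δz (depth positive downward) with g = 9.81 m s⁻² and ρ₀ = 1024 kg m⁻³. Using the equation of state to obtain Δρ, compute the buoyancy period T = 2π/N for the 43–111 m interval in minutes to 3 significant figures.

7.96 min

ΔT = -7.2 K, ΔS = +0.27 psu (deep − shallow).
Δρ/ρ₀ = −αΔT + βΔS = 1.008 × 10⁻³ + 1.917 × 10⁻⁴ = 1.1997 × 10⁻³, so Δρ ≈ 1.228 kg m⁻³.
N² = (g/ρ₀)·Δρ/Δz = g·(Δρ/ρ₀)/Δz = 9.81 × 1.1997 × 10⁻³ / 68 = 1.7307 × 10⁻⁴ s⁻².
N = √(1.7307 × 10⁻⁴) = 0.013156 rad s⁻¹ → T = 2π/N = 477.59 s = 7.9598 min ≈ 7.96 min.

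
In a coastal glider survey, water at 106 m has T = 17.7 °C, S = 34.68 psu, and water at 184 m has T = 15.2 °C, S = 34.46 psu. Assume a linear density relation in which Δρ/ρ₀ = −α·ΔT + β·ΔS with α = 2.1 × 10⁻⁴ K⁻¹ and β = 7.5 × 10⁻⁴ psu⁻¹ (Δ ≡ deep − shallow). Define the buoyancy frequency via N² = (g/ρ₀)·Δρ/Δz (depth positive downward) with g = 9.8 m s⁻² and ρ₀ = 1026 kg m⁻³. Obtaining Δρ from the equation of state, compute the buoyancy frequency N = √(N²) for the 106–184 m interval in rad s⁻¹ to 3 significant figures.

6.73 × 10⁻³ rad s⁻¹

ΔT = -2.5 K, ΔS = -0.22 psu (deep − shallow).
Δρ/ρ₀ = −αΔT + βΔS = 5.25 × 10⁻⁴ − 1.65 × 10⁻⁴ = 3.60 × 10⁻⁴, so Δρ ≈ 0.3694 kg m⁻³.
N² = (g/ρ₀)·Δρ/Δz = g·(Δρ/ρ₀)/Δz = 9.8 × 3.60 × 10⁻⁴ / 78 = 4.5231 × 10⁻⁵ s⁻².
N = √(4.5231 × 10⁻⁵) = 6.7254 × 10⁻³ rad s⁻¹ ≈ 6.73 × 10⁻³ rad s⁻¹.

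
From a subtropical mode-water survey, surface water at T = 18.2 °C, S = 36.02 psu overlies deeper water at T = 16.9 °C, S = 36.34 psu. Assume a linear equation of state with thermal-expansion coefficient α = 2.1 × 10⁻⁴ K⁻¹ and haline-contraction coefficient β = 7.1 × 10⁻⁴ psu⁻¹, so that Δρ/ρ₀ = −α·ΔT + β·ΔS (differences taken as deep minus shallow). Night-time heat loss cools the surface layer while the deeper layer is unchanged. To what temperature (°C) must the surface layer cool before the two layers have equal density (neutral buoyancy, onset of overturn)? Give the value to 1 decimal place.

Neutral buoyancy requires Δρ = 0, i.e. −α(T_deep − T_surf′) + β(S_deep − S_surf) = 0.
T_surf′ = T_deep − (β/α)·ΔS = 16.9 − (7.1 × 10⁻⁴/2.1 × 10⁻⁴)·(+0.32) = 15.818 °C.
Cooling required: 18.2 − (15.818) = 2.382 °C.

15.8 °C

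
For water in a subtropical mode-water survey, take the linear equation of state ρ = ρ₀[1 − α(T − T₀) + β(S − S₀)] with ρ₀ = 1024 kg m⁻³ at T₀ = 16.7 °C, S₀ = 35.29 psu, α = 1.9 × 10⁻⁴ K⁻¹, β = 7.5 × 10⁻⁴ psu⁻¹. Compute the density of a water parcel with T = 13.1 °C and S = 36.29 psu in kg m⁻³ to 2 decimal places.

T − T₀ = -3.6 K, S − S₀ = +1.00 psu.
Bracket = 1 − α·(-3.6) + β·(+1.00) = 1 + (1.434 × 10⁻³) = 1.0014340.
ρ = 1024 × 1.0014340 = 1025.47 kg m⁻³.

1025.47 kg m⁻³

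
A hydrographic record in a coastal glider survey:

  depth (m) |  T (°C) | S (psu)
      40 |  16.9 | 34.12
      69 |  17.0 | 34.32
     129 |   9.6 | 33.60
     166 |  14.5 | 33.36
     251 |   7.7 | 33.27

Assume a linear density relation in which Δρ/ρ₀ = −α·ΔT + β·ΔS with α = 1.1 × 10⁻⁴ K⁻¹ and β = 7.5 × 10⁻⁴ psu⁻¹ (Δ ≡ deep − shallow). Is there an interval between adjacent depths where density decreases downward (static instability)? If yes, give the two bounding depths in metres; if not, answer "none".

129–166 m

Evaluate Δρ/ρ₀ = −αΔT + βΔS across each adjacent pair:
  40–69 m: −αΔT+βΔS = −(1.1 × 10⁻⁴)(+0.1)+(7.5 × 10⁻⁴)(+0.20) = 1.4 × 10⁻⁴ → stable
  69–129 m: −αΔT+βΔS = −(1.1 × 10⁻⁴)(-7.4)+(7.5 × 10⁻⁴)(-0.72) = 2.7 × 10⁻⁴ → stable
  129–166 m: −αΔT+βΔS = −(1.1 × 10⁻⁴)(+4.9)+(7.5 × 10⁻⁴)(-0.24) = -7.2 × 10⁻⁴ → UNSTABLE
  166–251 m: −αΔT+βΔS = −(1.1 × 10⁻⁴)(-6.8)+(7.5 × 10⁻⁴)(-0.09) = 6.8 × 10⁻⁴ → stable
The 129–166 m interval has Δρ < 0: lighter water underlies denser water.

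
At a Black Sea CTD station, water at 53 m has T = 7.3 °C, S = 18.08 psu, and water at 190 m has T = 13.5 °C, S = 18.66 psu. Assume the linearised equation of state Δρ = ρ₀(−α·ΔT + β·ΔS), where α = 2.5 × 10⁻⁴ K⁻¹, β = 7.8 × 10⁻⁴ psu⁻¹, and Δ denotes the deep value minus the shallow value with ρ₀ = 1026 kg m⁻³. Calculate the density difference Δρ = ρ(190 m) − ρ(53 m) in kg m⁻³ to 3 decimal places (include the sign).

ΔT = +6.2 K, ΔS = +0.58 psu (deep − shallow).
Δρ/ρ₀ = −(2.5 × 10⁻⁴)(+6.2) + (7.8 × 10⁻⁴)(+0.58) = -1.0976 × 10⁻³.
Δρ = 1026 × (-1.0976 × 10⁻³) = -1.126 kg m⁻³.
Negative Δρ: lighter below, statically unstable.

-1.126 kg m⁻³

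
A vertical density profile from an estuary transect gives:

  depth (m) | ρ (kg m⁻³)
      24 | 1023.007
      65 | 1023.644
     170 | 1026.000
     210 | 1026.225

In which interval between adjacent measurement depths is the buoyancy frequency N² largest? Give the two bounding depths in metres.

Compute the density gradient over each adjacent pair:
  24–65 m: Δρ/Δz = 0.637/41 = 0.016 kg m⁻⁴
  65–170 m: Δρ/Δz = 2.356/105 = 0.022 kg m⁻⁴
  170–210 m: Δρ/Δz = 0.225/40 = 5.6 × 10⁻³ kg m⁻⁴
The largest gradient is in the 65–170 m interval — the pycnocline.

65–170 m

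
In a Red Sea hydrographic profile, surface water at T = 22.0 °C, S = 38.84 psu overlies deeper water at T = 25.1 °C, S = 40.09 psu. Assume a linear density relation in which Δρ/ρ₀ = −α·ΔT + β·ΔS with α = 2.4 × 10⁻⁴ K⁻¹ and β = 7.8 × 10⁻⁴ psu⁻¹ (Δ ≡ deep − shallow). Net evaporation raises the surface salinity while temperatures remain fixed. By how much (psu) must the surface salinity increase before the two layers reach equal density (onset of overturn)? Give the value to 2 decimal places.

Neutral buoyancy requires −α(T_deep − T_surf) + β(S_deep − S_surf′) = 0.
S_surf′ = S_deep − (α/β)·ΔT = 40.09 − (2.4 × 10⁻⁴/7.8 × 10⁻⁴)·(+3.1) = 39.1362 psu.
Increase required: 39.1362 − 38.84 = 0.2962 psu.

0.30 psu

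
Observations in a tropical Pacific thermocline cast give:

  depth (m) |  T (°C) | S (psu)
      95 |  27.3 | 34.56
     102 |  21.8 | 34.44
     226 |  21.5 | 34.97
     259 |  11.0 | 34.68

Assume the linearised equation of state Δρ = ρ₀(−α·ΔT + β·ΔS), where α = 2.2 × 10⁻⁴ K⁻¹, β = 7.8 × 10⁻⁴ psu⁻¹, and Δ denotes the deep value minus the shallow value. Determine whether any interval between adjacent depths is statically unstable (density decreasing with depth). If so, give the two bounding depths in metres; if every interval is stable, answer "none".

none

Evaluate Δρ/ρ₀ = −αΔT + βΔS across each adjacent pair:
  95–102 m: −αΔT+βΔS = −(2.2 × 10⁻⁴)(-5.5)+(7.8 × 10⁻⁴)(-0.12) = 1.1 × 10⁻³ → stable
  102–226 m: −αΔT+βΔS = −(2.2 × 10⁻⁴)(-0.3)+(7.8 × 10⁻⁴)(+0.53) = 4.8 × 10⁻⁴ → stable
  226–259 m: −αΔT+βΔS = −(2.2 × 10⁻⁴)(-10.5)+(7.8 × 10⁻⁴)(-0.29) = 2.1 × 10⁻³ → stable
Every interval has Δρ > 0: the column is stably stratified throughout.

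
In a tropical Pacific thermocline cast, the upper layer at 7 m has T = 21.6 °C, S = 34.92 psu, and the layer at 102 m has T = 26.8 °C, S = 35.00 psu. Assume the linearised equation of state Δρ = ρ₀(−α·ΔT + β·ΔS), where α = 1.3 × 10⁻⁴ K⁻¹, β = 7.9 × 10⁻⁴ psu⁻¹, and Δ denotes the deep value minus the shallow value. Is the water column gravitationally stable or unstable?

ΔT = 26.8 − 21.6 = +5.2 K and ΔS = 35.00 − 34.92 = +0.08 psu (deep − shallow).
−αΔT = -6.76 × 10⁻⁴; βΔS = 6.32 × 10⁻⁵; sum Δρ/ρ₀ = -6.128 × 10⁻⁴.
Δρ/ρ₀ < 0, so Δρ < 0: deeper water is lighter → statically unstable; the column would overturn.

unstable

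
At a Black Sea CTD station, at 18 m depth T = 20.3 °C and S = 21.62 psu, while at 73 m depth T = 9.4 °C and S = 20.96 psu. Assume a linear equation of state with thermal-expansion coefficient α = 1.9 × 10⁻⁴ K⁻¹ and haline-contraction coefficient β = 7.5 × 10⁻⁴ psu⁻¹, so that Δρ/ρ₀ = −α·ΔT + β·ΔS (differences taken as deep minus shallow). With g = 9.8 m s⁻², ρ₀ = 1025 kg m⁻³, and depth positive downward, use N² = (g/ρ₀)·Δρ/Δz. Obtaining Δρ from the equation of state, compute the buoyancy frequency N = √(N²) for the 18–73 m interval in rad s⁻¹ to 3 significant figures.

0.0168 rad s⁻¹

ΔT = -10.9 K, ΔS = -0.66 psu (deep − shallow).
Δρ/ρ₀ = −αΔT + βΔS = 2.071 × 10⁻³ − 4.95 × 10⁻⁴ = 1.576 × 10⁻³, so Δρ ≈ 1.615 kg m⁻³.
N² = (g/ρ₀)·Δρ/Δz = g·(Δρ/ρ₀)/Δz = 9.8 × 1.576 × 10⁻³ / 55 = 2.8081 × 10⁻⁴ s⁻².
N = √(2.8081 × 10⁻⁴) = 0.016757 rad s⁻¹ ≈ 0.0168 rad s⁻¹.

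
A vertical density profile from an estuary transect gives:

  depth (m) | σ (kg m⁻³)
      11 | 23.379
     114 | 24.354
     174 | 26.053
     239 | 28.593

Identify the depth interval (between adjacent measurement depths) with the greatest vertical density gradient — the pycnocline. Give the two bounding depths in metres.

174–239 m

Compute the density gradient over each adjacent pair:
  11–114 m: Δρ/Δz = 0.975/103 = 9.5 × 10⁻³ kg m⁻⁴
  114–174 m: Δρ/Δz = 1.699/60 = 0.028 kg m⁻⁴
  174–239 m: Δρ/Δz = 2.540/65 = 0.039 kg m⁻⁴
The largest gradient is in the 174–239 m interval — the pycnocline.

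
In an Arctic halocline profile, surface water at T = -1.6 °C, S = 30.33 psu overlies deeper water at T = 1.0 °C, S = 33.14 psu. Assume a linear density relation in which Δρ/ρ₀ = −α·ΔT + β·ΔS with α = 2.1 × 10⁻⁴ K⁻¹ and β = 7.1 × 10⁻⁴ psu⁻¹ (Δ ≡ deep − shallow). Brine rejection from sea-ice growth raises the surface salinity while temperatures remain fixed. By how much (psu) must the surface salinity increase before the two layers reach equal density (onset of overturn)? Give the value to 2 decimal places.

Neutral buoyancy requires −α(T_deep − T_surf) + β(S_deep − S_surf′) = 0.
S_surf′ = S_deep − (α/β)·ΔT = 33.14 − (2.1 × 10⁻⁴/7.1 × 10⁻⁴)·(+2.6) = 32.3710 psu.
Increase required: 32.3710 − 30.33 = 2.0410 psu.

2.04 psu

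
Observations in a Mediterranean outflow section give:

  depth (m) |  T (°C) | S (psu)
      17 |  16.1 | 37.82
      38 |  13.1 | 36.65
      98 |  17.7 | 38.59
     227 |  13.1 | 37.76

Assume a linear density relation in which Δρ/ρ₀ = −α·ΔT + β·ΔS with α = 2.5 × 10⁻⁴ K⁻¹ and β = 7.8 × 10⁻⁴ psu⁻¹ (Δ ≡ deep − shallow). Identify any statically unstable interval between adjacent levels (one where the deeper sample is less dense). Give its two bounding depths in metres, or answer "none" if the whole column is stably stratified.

Evaluate Δρ/ρ₀ = −αΔT + βΔS across each adjacent pair:
  17–38 m: −αΔT+βΔS = −(2.5 × 10⁻⁴)(-3.0)+(7.8 × 10⁻⁴)(-1.17) = -1.6 × 10⁻⁴ → UNSTABLE
  38–98 m: −αΔT+βΔS = −(2.5 × 10⁻⁴)(+4.6)+(7.8 × 10⁻⁴)(+1.94) = 3.6 × 10⁻⁴ → stable
  98–227 m: −αΔT+βΔS = −(2.5 × 10⁻⁴)(-4.6)+(7.8 × 10⁻⁴)(-0.83) = 5.0 × 10⁻⁴ → stable
The 17–38 m interval has Δρ < 0: lighter water underlies denser water.

17–38 m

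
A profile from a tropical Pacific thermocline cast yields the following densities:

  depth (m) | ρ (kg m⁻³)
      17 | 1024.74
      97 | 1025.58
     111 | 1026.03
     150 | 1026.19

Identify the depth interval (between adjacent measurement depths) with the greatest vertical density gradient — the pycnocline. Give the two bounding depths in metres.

Compute the density gradient over each adjacent pair:
  17–97 m: Δρ/Δz = 0.84/80 = 0.010 kg m⁻⁴
  97–111 m: Δρ/Δz = 0.45/14 = 0.032 kg m⁻⁴
  111–150 m: Δρ/Δz = 0.16/39 = 4.1 × 10⁻³ kg m⁻⁴
The largest gradient is in the 97–111 m interval — the pycnocline.

97–111 m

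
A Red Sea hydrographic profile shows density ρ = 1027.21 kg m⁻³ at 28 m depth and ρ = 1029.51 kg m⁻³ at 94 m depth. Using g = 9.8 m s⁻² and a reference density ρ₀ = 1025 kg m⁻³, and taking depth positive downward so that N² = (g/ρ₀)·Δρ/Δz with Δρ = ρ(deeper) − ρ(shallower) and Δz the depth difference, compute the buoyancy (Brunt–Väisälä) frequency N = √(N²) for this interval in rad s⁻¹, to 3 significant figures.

0.0183 rad s⁻¹

Δρ = 1029.51 − 1027.21 = 2.30 kg m⁻³ over Δz = 94 − 28 = 66 m.
N² = (9.8/1025) × (2.30/66) = 3.3319 × 10⁻⁴ s⁻².
N = √(3.3319 × 10⁻⁴) = 0.018253 rad s⁻¹ ≈ 0.0183 rad s⁻¹.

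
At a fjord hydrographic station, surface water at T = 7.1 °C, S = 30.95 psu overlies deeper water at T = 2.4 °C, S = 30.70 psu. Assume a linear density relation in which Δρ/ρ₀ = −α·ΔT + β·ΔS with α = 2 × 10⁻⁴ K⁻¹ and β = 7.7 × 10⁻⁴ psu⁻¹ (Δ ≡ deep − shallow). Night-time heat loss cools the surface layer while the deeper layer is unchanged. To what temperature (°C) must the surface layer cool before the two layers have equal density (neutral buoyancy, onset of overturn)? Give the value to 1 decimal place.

Neutral buoyancy requires Δρ = 0, i.e. −α(T_deep − T_surf′) + β(S_deep − S_surf) = 0.
T_surf′ = T_deep − (β/α)·ΔS = 2.4 − (7.7 × 10⁻⁴/2 × 10⁻⁴)·(-0.25) = 3.362 °C.
Cooling required: 7.1 − (3.362) = 3.738 °C.

3.4 °C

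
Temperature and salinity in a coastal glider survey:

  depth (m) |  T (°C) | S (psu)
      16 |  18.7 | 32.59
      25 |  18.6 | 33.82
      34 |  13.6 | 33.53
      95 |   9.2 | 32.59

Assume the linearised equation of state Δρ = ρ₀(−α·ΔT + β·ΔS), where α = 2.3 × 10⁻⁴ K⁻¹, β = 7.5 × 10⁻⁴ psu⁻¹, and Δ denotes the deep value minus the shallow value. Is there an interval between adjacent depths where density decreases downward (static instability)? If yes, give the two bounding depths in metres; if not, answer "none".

Evaluate Δρ/ρ₀ = −αΔT + βΔS across each adjacent pair:
  16–25 m: −αΔT+βΔS = −(2.3 × 10⁻⁴)(-0.1)+(7.5 × 10⁻⁴)(+1.23) = 9.5 × 10⁻⁴ → stable
  25–34 m: −αΔT+βΔS = −(2.3 × 10⁻⁴)(-5.0)+(7.5 × 10⁻⁴)(-0.29) = 9.3 × 10⁻⁴ → stable
  34–95 m: −αΔT+βΔS = −(2.3 × 10⁻⁴)(-4.4)+(7.5 × 10⁻⁴)(-0.94) = 3.1 × 10⁻⁴ → stable
Every interval has Δρ > 0: the column is stably stratified throughout.

none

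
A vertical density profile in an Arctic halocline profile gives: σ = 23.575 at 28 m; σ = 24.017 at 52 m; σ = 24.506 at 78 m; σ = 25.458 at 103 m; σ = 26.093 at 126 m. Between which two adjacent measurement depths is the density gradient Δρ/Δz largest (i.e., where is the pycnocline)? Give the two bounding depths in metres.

78–103 m

Compute the density gradient over each adjacent pair:
  28–52 m: Δρ/Δz = 0.442/24 = 0.018 kg m⁻⁴
  52–78 m: Δρ/Δz = 0.489/26 = 0.019 kg m⁻⁴
  78–103 m: Δρ/Δz = 0.952/25 = 0.038 kg m⁻⁴
  103–126 m: Δρ/Δz = 0.635/23 = 0.028 kg m⁻⁴
The largest gradient is in the 78–103 m interval — the pycnocline.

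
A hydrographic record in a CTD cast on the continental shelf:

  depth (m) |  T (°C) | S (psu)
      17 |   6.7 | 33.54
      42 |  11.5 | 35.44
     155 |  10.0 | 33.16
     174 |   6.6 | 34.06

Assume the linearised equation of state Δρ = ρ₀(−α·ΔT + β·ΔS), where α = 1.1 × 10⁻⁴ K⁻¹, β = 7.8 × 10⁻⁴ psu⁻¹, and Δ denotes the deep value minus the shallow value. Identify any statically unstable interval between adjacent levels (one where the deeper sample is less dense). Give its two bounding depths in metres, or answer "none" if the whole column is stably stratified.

42–155 m

Evaluate Δρ/ρ₀ = −αΔT + βΔS across each adjacent pair:
  17–42 m: −αΔT+βΔS = −(1.1 × 10⁻⁴)(+4.8)+(7.8 × 10⁻⁴)(+1.90) = 9.5 × 10⁻⁴ → stable
  42–155 m: −αΔT+βΔS = −(1.1 × 10⁻⁴)(-1.5)+(7.8 × 10⁻⁴)(-2.28) = -1.6 × 10⁻³ → UNSTABLE
  155–174 m: −αΔT+βΔS = −(1.1 × 10⁻⁴)(-3.4)+(7.8 × 10⁻⁴)(+0.90) = 1.1 × 10⁻³ → stable
The 42–155 m interval has Δρ < 0: lighter water underlies denser water.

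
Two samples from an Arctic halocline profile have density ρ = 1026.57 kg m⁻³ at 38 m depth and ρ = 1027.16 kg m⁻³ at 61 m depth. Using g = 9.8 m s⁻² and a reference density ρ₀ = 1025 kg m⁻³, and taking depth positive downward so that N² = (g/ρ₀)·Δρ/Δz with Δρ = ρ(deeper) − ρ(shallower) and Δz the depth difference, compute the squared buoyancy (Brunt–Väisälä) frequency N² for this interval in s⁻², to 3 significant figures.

Δρ = 1027.16 − 1026.57 = 0.59 kg m⁻³ over Δz = 61 − 38 = 23 m.
N² = (9.8/1025) × (0.59/23) = 2.4526 × 10⁻⁴ s⁻² ≈ 2.45 × 10⁻⁴ s⁻².

2.45 × 10⁻⁴ s⁻²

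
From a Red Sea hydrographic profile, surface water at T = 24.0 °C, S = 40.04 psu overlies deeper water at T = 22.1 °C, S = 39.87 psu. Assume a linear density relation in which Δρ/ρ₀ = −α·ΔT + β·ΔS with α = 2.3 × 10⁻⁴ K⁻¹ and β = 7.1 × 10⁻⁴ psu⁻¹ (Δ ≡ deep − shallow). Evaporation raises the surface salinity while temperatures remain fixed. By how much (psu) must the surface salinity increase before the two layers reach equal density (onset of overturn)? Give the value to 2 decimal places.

Neutral buoyancy requires −α(T_deep − T_surf) + β(S_deep − S_surf′) = 0.
S_surf′ = S_deep − (α/β)·ΔT = 39.87 − (2.3 × 10⁻⁴/7.1 × 10⁻⁴)·(-1.9) = 40.4855 psu.
Increase required: 40.4855 − 40.04 = 0.4455 psu.

0.45 psu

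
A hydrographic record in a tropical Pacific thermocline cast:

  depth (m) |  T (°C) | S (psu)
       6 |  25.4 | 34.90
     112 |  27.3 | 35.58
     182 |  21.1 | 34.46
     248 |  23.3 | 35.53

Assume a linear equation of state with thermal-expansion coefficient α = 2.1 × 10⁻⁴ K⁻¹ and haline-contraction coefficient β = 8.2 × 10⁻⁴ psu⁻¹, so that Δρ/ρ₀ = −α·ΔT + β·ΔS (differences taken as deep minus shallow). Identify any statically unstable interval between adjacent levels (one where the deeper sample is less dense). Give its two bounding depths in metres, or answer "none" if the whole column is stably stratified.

none

Evaluate Δρ/ρ₀ = −αΔT + βΔS across each adjacent pair:
  6–112 m: −αΔT+βΔS = −(2.1 × 10⁻⁴)(+1.9)+(8.2 × 10⁻⁴)(+0.68) = 1.6 × 10⁻⁴ → stable
  112–182 m: −αΔT+βΔS = −(2.1 × 10⁻⁴)(-6.2)+(8.2 × 10⁻⁴)(-1.12) = 3.8 × 10⁻⁴ → stable
  182–248 m: −αΔT+βΔS = −(2.1 × 10⁻⁴)(+2.2)+(8.2 × 10⁻⁴)(+1.07) = 4.2 × 10⁻⁴ → stable
Every interval has Δρ > 0: the column is stably stratified throughout.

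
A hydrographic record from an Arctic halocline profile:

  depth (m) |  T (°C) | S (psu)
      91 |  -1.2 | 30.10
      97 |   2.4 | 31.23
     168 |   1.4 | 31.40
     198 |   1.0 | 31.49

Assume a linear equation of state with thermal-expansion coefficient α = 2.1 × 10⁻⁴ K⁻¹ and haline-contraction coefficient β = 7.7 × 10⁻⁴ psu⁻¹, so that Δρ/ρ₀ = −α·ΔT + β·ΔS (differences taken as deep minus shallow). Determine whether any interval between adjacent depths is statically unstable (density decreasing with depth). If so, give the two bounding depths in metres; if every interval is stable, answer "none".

none

Evaluate Δρ/ρ₀ = −αΔT + βΔS across each adjacent pair:
  91–97 m: −αΔT+βΔS = −(2.1 × 10⁻⁴)(+3.6)+(7.7 × 10⁻⁴)(+1.13) = 1.1 × 10⁻⁴ → stable
  97–168 m: −αΔT+βΔS = −(2.1 × 10⁻⁴)(-1.0)+(7.7 × 10⁻⁴)(+0.17) = 3.4 × 10⁻⁴ → stable
  168–198 m: −αΔT+βΔS = −(2.1 × 10⁻⁴)(-0.4)+(7.7 × 10⁻⁴)(+0.09) = 1.5 × 10⁻⁴ → stable
Every interval has Δρ > 0: the column is stably stratified throughout.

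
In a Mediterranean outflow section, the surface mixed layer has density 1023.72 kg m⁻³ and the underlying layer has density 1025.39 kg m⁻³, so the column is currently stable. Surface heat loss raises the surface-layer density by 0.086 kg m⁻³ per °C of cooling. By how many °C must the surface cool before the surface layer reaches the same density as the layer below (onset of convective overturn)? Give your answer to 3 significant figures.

Density deficit of the surface layer: 1025.39 − 1023.72 = 1.67 kg m⁻³.
Required change = 1.67 / 0.086 = 19.4 °C.

19.4 °C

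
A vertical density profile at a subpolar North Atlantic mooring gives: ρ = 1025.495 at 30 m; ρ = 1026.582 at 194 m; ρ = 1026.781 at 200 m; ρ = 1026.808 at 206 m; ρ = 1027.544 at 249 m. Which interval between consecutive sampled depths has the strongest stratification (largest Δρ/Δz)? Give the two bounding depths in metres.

194–200 m

Compute the density gradient over each adjacent pair:
  30–194 m: Δρ/Δz = 1.087/164 = 6.6 × 10⁻³ kg m⁻⁴
  194–200 m: Δρ/Δz = 0.199/6 = 0.033 kg m⁻⁴
  200–206 m: Δρ/Δz = 0.027/6 = 4.5 × 10⁻³ kg m⁻⁴
  206–249 m: Δρ/Δz = 0.736/43 = 0.017 kg m⁻⁴
The largest gradient is in the 194–200 m interval — the pycnocline.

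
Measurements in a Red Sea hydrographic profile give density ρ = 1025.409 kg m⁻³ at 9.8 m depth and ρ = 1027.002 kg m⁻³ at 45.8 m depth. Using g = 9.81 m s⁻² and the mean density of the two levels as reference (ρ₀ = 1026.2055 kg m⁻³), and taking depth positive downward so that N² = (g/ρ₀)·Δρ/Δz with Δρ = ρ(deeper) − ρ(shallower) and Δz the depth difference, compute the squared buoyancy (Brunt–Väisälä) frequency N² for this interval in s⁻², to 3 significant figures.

Δρ = 1027.002 − 1025.409 = 1.593 kg m⁻³ over Δz = 45.8 − 9.8 = 36 m.
N² = (9.81/1026.2055) × (1.593/36) = 4.2301 × 10⁻⁴ s⁻² ≈ 4.23 × 10⁻⁴ s⁻².
Since Δρ > 0 the layer is stably stratified.

4.23 × 10⁻⁴ s⁻²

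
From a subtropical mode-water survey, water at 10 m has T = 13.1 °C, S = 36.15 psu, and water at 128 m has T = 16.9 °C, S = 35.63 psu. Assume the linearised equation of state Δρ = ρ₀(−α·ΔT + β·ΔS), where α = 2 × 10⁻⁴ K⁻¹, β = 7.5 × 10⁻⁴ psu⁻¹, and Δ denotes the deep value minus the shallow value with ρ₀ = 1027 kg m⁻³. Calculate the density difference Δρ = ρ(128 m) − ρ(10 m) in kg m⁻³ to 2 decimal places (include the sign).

-1.18 kg m⁻³

ΔT = +3.8 K, ΔS = -0.52 psu (deep − shallow).
Δρ/ρ₀ = −(2 × 10⁻⁴)(+3.8) + (7.5 × 10⁻⁴)(-0.52) = -1.15 × 10⁻³.
Δρ = 1027 × (-1.15 × 10⁻³) = -1.18 kg m⁻³.
Negative Δρ: lighter below, statically unstable.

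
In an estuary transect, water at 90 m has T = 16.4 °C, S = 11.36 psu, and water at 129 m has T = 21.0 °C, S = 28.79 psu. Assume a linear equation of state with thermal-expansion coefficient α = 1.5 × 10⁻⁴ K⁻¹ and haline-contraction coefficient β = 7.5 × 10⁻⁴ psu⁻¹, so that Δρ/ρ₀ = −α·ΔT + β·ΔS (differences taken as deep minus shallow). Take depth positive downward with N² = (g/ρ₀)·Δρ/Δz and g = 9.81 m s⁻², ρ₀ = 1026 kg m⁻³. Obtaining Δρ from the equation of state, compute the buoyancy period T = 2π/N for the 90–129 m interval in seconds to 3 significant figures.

ΔT = +4.6 K, ΔS = +17.43 psu (deep − shallow).
Δρ/ρ₀ = −αΔT + βΔS = -6.90 × 10⁻⁴ + 0.0130725 = 0.0123825, so Δρ ≈ 12.70 kg m⁻³.
N² = (g/ρ₀)·Δρ/Δz = g·(Δρ/ρ₀)/Δz = 9.81 × 0.0123825 / 39 = 3.1147 × 10⁻³ s⁻².
N = √(3.1147 × 10⁻³) = 0.055809 rad s⁻¹ → T = 2π/N = 112.58 s ≈ 113 s.

113 s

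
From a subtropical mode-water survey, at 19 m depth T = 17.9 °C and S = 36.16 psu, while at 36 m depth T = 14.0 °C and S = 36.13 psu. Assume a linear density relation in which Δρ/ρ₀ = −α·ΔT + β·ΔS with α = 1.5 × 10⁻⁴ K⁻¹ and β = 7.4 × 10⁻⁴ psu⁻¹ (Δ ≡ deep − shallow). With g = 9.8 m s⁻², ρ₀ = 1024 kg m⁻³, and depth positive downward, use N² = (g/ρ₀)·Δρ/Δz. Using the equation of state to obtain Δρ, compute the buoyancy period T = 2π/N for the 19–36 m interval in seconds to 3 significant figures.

ΔT = -3.9 K, ΔS = -0.03 psu (deep − shallow).
Δρ/ρ₀ = −αΔT + βΔS = 5.85 × 10⁻⁴ − 2.22 × 10⁻⁵ = 5.628 × 10⁻⁴, so Δρ ≈ 0.5763 kg m⁻³.
N² = (g/ρ₀)·Δρ/Δz = g·(Δρ/ρ₀)/Δz = 9.8 × 5.628 × 10⁻⁴ / 17 = 3.2444 × 10⁻⁴ s⁻².
N = √(3.2444 × 10⁻⁴) = 0.018012 rad s⁻¹ → T = 2π/N = 348.83 s ≈ 349 s.

349 s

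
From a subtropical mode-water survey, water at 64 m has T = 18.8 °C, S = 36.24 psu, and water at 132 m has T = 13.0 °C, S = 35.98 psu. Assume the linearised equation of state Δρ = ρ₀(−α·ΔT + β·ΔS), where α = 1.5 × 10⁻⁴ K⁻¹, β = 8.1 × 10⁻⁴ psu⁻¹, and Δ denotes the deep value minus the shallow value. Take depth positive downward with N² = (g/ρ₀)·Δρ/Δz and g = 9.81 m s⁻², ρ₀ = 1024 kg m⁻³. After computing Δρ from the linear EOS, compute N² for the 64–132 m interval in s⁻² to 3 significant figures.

ΔT = -5.8 K, ΔS = -0.26 psu (deep − shallow).
Δρ/ρ₀ = −αΔT + βΔS = 8.70 × 10⁻⁴ − 2.106 × 10⁻⁴ = 6.594 × 10⁻⁴, so Δρ ≈ 0.6752 kg m⁻³.
N² = (g/ρ₀)·Δρ/Δz = g·(Δρ/ρ₀)/Δz = 9.81 × 6.594 × 10⁻⁴ / 68 = 9.5128 × 10⁻⁵ s⁻² ≈ 9.51 × 10⁻⁵ s⁻².

9.51 × 10⁻⁵ s⁻²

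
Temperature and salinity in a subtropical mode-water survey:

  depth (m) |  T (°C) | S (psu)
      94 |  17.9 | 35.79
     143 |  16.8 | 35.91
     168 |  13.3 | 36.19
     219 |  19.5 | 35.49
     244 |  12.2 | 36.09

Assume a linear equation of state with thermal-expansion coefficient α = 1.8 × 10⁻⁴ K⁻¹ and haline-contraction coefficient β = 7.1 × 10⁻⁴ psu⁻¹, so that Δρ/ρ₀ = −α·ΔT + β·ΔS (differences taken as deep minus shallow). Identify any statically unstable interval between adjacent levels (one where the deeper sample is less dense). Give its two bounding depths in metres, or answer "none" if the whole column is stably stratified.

168–219 m

Evaluate Δρ/ρ₀ = −αΔT + βΔS across each adjacent pair:
  94–143 m: −αΔT+βΔS = −(1.8 × 10⁻⁴)(-1.1)+(7.1 × 10⁻⁴)(+0.12) = 2.8 × 10⁻⁴ → stable
  143–168 m: −αΔT+βΔS = −(1.8 × 10⁻⁴)(-3.5)+(7.1 × 10⁻⁴)(+0.28) = 8.3 × 10⁻⁴ → stable
  168–219 m: −αΔT+βΔS = −(1.8 × 10⁻⁴)(+6.2)+(7.1 × 10⁻⁴)(-0.70) = -1.6 × 10⁻³ → UNSTABLE
  219–244 m: −αΔT+βΔS = −(1.8 × 10⁻⁴)(-7.3)+(7.1 × 10⁻⁴)(+0.60) = 1.7 × 10⁻³ → stable
The 168–219 m interval has Δρ < 0: lighter water underlies denser water.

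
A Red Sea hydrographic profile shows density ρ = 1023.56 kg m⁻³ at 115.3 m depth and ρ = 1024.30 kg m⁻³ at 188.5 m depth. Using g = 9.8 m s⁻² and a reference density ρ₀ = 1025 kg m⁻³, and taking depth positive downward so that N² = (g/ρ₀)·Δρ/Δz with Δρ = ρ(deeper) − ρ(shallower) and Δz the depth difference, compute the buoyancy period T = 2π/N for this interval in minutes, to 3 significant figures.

10.7 min

Δρ = 1024.30 − 1023.56 = 0.74 kg m⁻³ over Δz = 188.5 − 115.3 = 73.2 m.
N² = (9.8/1025) × (0.74/73.2) = 9.6655 × 10⁻⁵ s⁻².
N = √(9.6655 × 10⁻⁵) = 9.8313 × 10⁻³ rad s⁻¹, so T = 2π/N = 639.10 s = 10.652 min ≈ 10.7 min.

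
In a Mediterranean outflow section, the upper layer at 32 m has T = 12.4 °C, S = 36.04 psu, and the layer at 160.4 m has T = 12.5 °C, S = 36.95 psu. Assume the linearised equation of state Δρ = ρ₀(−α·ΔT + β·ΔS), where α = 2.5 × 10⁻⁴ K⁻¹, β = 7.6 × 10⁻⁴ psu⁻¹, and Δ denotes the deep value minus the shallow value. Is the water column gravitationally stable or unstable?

ΔT = 12.5 − 12.4 = +0.1 K and ΔS = 36.95 − 36.04 = +0.91 psu (deep − shallow).
−αΔT = -2.50 × 10⁻⁵; βΔS = 6.916 × 10⁻⁴; sum Δρ/ρ₀ = 6.666 × 10⁻⁴.
Δρ/ρ₀ > 0, so Δρ > 0: deeper water is denser → statically stable.

stable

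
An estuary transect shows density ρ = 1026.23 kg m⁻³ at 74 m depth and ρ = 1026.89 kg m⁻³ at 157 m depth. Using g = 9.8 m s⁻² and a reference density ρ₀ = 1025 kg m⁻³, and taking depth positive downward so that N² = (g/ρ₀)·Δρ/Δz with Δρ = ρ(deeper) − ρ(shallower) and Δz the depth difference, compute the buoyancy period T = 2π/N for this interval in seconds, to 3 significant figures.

Δρ = 1026.89 − 1026.23 = 0.66 kg m⁻³ over Δz = 157 − 74 = 83 m.
N² = (9.8/1025) × (0.66/83) = 7.6027 × 10⁻⁵ s⁻².
N = √(7.6027 × 10⁻⁵) = 8.7193 × 10⁻³ rad s⁻¹, so T = 2π/N = 720.61 s ≈ 721 s.

721 s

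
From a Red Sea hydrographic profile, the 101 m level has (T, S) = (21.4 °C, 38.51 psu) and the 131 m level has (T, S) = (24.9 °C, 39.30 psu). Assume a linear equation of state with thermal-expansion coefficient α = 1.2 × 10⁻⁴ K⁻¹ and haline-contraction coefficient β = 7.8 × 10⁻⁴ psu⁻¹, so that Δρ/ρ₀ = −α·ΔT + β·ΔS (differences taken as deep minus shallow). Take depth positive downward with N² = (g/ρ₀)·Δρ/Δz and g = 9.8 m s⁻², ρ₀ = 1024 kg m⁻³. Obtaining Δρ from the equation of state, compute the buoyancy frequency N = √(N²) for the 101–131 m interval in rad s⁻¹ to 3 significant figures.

8.01 × 10⁻³ rad s⁻¹

ΔT = +3.5 K, ΔS = +0.79 psu (deep − shallow).
Δρ/ρ₀ = −αΔT + βΔS = -4.20 × 10⁻⁴ + 6.162 × 10⁻⁴ = 1.962 × 10⁻⁴, so Δρ ≈ 0.2009 kg m⁻³.
N² = (g/ρ₀)·Δρ/Δz = g·(Δρ/ρ₀)/Δz = 9.8 × 1.962 × 10⁻⁴ / 30 = 6.4092 × 10⁻⁵ s⁻².
N = √(6.4092 × 10⁻⁵) = 8.0057 × 10⁻³ rad s⁻¹ ≈ 8.01 × 10⁻³ rad s⁻¹.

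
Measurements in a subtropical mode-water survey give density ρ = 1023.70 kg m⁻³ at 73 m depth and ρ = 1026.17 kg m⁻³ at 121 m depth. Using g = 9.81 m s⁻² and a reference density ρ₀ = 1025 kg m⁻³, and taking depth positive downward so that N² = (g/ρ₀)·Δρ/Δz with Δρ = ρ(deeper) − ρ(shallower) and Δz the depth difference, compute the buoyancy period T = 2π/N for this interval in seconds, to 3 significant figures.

283 s

Δρ = 1026.17 − 1023.70 = 2.47 kg m⁻³ over Δz = 121 − 73 = 48 m.
N² = (9.81/1025) × (2.47/48) = 4.9249 × 10⁻⁴ s⁻².
N = √(4.9249 × 10⁻⁴) = 0.022192 rad s⁻¹, so T = 2π/N = 283.13 s ≈ 283 s.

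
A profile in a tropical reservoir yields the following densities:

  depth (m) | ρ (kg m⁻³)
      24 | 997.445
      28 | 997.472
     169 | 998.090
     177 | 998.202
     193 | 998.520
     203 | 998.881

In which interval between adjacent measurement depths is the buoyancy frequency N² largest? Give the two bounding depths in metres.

Compute the density gradient over each adjacent pair:
  24–28 m: Δρ/Δz = 0.027/4 = 6.7 × 10⁻³ kg m⁻⁴
  28–169 m: Δρ/Δz = 0.618/141 = 4.4 × 10⁻³ kg m⁻⁴
  169–177 m: Δρ/Δz = 0.112/8 = 0.014 kg m⁻⁴
  177–193 m: Δρ/Δz = 0.318/16 = 0.020 kg m⁻⁴
  193–203 m: Δρ/Δz = 0.361/10 = 0.036 kg m⁻⁴
The largest gradient is in the 193–203 m interval — the pycnocline.

193–203 m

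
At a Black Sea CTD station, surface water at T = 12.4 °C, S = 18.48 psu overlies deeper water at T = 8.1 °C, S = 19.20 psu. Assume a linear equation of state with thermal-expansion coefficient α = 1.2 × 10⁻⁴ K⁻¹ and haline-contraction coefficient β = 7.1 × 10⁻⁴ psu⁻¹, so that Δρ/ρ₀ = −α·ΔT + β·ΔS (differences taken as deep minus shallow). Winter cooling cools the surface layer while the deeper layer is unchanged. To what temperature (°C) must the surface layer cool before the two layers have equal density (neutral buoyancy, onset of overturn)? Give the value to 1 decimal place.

3.8 °C

Neutral buoyancy requires Δρ = 0, i.e. −α(T_deep − T_surf′) + β(S_deep − S_surf) = 0.
T_surf′ = T_deep − (β/α)·ΔS = 8.1 − (7.1 × 10⁻⁴/1.2 × 10⁻⁴)·(+0.72) = 3.840 °C.
Cooling required: 12.4 − (3.840) = 8.560 °C.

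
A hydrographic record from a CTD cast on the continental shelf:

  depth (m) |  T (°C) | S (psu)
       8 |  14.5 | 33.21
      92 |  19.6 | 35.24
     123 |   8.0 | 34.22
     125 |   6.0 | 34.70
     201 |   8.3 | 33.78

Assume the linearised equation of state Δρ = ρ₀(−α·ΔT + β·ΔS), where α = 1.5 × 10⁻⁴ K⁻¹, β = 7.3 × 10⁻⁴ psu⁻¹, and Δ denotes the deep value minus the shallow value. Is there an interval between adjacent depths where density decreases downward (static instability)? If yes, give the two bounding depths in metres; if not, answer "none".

Evaluate Δρ/ρ₀ = −αΔT + βΔS across each adjacent pair:
  8–92 m: −αΔT+βΔS = −(1.5 × 10⁻⁴)(+5.1)+(7.3 × 10⁻⁴)(+2.03) = 7.2 × 10⁻⁴ → stable
  92–123 m: −αΔT+βΔS = −(1.5 × 10⁻⁴)(-11.6)+(7.3 × 10⁻⁴)(-1.02) = 1.0 × 10⁻³ → stable
  123–125 m: −αΔT+βΔS = −(1.5 × 10⁻⁴)(-2.0)+(7.3 × 10⁻⁴)(+0.48) = 6.5 × 10⁻⁴ → stable
  125–201 m: −αΔT+βΔS = −(1.5 × 10⁻⁴)(+2.3)+(7.3 × 10⁻⁴)(-0.92) = -1.0 × 10⁻³ → UNSTABLE
The 125–201 m interval has Δρ < 0: lighter water underlies denser water.

125–201 m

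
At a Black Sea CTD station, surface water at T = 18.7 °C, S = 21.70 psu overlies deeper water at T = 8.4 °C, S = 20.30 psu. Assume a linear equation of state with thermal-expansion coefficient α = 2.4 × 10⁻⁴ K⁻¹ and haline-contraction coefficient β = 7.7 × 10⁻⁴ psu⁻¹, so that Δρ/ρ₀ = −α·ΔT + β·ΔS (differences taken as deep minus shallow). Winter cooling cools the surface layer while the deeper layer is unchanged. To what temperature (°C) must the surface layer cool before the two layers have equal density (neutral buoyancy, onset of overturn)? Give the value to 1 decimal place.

12.9 °C

Neutral buoyancy requires Δρ = 0, i.e. −α(T_deep − T_surf′) + β(S_deep − S_surf) = 0.
T_surf′ = T_deep − (β/α)·ΔS = 8.4 − (7.7 × 10⁻⁴/2.4 × 10⁻⁴)·(-1.40) = 12.892 °C.
Cooling required: 18.7 − (12.892) = 5.808 °C.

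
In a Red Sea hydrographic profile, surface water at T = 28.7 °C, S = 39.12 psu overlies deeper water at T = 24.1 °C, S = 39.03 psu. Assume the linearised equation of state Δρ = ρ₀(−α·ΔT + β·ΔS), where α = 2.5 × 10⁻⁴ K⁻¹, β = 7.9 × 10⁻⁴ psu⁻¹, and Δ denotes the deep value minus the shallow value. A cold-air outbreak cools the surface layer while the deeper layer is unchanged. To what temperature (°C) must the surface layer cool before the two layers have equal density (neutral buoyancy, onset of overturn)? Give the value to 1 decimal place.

24.4 °C

Neutral buoyancy requires Δρ = 0, i.e. −α(T_deep − T_surf′) + β(S_deep − S_surf) = 0.
T_surf′ = T_deep − (β/α)·ΔS = 24.1 − (7.9 × 10⁻⁴/2.5 × 10⁻⁴)·(-0.09) = 24.384 °C.
Cooling required: 28.7 − (24.384) = 4.316 °C.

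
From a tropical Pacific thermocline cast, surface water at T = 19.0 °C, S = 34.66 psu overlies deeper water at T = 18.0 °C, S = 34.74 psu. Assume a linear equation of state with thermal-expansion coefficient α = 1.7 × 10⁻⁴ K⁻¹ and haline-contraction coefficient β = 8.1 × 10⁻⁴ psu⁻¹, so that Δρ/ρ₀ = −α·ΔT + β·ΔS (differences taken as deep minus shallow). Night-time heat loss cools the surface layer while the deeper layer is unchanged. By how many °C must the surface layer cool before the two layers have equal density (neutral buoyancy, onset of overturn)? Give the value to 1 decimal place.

1.4 °C

Neutral buoyancy requires Δρ = 0, i.e. −α(T_deep − T_surf′) + β(S_deep − S_surf) = 0.
T_surf′ = T_deep − (β/α)·ΔS = 18.0 − (8.1 × 10⁻⁴/1.7 × 10⁻⁴)·(+0.08) = 17.619 °C.
Cooling required: 19.0 − (17.619) = 1.381 °C.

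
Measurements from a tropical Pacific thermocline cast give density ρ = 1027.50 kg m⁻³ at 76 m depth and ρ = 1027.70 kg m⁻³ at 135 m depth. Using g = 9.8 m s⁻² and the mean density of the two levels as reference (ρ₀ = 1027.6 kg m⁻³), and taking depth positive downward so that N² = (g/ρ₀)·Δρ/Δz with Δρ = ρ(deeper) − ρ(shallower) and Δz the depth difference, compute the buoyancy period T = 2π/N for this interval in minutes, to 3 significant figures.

18.4 min

Δρ = 1027.70 − 1027.50 = 0.20 kg m⁻³ over Δz = 135 − 76 = 59 m.
N² = (9.8/1027.6) × (0.20/59) = 3.2328 × 10⁻⁵ s⁻².
N = √(3.2328 × 10⁻⁵) = 5.6858 × 10⁻³ rad s⁻¹, so T = 2π/N = 1.1051 × 10³ s = 18.418 min ≈ 18.4 min.
N² > 0, so the interval is statically stable.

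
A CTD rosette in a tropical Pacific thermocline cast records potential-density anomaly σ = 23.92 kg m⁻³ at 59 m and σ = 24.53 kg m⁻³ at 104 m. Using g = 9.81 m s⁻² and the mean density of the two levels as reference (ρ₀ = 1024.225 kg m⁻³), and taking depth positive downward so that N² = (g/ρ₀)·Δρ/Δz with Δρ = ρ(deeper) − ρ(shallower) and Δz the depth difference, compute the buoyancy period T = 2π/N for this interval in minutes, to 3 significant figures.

9.19 min

Δρ = 1024.53 − 1023.92 = 0.61 kg m⁻³ over Δz = 104 − 59 = 45 m.
N² = (9.81/1024.225) × (0.61/45) = 1.2983 × 10⁻⁴ s⁻².
N = √(1.2983 × 10⁻⁴) = 0.011394 rad s⁻¹, so T = 2π/N = 551.45 s = 9.1908 min ≈ 9.19 min.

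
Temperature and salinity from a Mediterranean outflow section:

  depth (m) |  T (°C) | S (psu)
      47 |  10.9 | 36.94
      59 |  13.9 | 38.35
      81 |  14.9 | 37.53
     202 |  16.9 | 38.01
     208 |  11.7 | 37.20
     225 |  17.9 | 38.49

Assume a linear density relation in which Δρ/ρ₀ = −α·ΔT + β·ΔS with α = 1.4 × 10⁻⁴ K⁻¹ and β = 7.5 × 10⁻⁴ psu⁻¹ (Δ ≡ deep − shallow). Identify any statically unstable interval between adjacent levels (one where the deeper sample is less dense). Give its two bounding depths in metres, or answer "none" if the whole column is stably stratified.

Evaluate Δρ/ρ₀ = −αΔT + βΔS across each adjacent pair:
  47–59 m: −αΔT+βΔS = −(1.4 × 10⁻⁴)(+3.0)+(7.5 × 10⁻⁴)(+1.41) = 6.4 × 10⁻⁴ → stable
  59–81 m: −αΔT+βΔS = −(1.4 × 10⁻⁴)(+1.0)+(7.5 × 10⁻⁴)(-0.82) = -7.6 × 10⁻⁴ → UNSTABLE
  81–202 m: −αΔT+βΔS = −(1.4 × 10⁻⁴)(+2.0)+(7.5 × 10⁻⁴)(+0.48) = 8.0 × 10⁻⁵ → stable
  202–208 m: −αΔT+βΔS = −(1.4 × 10⁻⁴)(-5.2)+(7.5 × 10⁻⁴)(-0.81) = 1.2 × 10⁻⁴ → stable
  208–225 m: −αΔT+βΔS = −(1.4 × 10⁻⁴)(+6.2)+(7.5 × 10⁻⁴)(+1.29) = 1.0 × 10⁻⁴ → stable
The 59–81 m interval has Δρ < 0: lighter water underlies denser water.

59–81 m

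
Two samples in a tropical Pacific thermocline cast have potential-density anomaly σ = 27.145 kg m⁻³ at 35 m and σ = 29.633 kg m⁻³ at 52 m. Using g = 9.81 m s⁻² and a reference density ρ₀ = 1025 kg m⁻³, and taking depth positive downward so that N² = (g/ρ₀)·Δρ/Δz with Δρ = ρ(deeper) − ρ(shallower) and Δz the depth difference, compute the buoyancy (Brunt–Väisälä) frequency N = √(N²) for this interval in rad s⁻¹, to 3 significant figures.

Δρ = 1029.633 − 1027.145 = 2.488 kg m⁻³ over Δz = 52 − 35 = 17 m.
N² = (9.81/1025) × (2.488/17) = 1.4007 × 10⁻³ s⁻².
N = √(1.4007 × 10⁻³) = 0.037426 rad s⁻¹ ≈ 0.0374 rad s⁻¹.

0.0374 rad s⁻¹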